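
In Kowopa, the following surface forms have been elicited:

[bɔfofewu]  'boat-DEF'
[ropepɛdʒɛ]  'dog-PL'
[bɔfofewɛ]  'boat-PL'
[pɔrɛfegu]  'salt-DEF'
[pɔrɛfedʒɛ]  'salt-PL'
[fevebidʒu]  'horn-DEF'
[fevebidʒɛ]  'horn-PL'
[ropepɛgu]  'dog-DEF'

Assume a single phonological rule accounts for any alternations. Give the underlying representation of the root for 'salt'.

'salt' shows [dʒ] ~ [g] at the end of the stem ([pɔrɛfedʒɛ] vs [pɔrɛfegu]).
If /dʒ/ were underlying and a rule turned it into [g] before the DEF suffix, 'horn' would also alternate; but it has [dʒ] in both [fevebidʒɛ] and [fevebidʒu].
Therefore /g/ is basic and [dʒ] is derived by palatalization before a front vowel (/g/ becomes palato-alveolar [dʒ] before a front vowel).

/pɔrɛfeg/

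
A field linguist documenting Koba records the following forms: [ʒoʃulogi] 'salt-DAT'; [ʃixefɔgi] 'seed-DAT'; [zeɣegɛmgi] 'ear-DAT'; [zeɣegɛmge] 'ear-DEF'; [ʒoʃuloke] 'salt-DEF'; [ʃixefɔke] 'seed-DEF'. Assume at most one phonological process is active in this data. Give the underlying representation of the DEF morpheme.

/-ke/

The DEF suffix surfaces as [-ge] and [-ke], depending on the final segment of the stem.
By contrast the DAT suffix keeps its initial [g] throughout — that segment must be underlying.
The DEF suffix is therefore /-ke/ underlyingly, with post-nasal voicing: voiceless stops become voiced after a nasal.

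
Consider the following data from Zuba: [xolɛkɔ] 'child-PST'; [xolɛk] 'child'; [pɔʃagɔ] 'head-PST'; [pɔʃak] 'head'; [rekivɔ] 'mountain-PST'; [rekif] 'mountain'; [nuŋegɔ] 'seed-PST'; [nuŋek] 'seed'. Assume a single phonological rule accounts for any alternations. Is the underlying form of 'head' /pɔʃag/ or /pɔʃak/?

/pɔʃag/

The stem for 'head' ends in [g] in [pɔʃagɔ] but [k] in [pɔʃak].
But 'child' keeps [k] in both environments ([xolɛkɔ], [xolɛk]), so there is no rule changing /k/ to [g] before the PST suffix.
The underlying segment must be /g/; voiced obstruents become voiceless word-finally, yielding [k] there.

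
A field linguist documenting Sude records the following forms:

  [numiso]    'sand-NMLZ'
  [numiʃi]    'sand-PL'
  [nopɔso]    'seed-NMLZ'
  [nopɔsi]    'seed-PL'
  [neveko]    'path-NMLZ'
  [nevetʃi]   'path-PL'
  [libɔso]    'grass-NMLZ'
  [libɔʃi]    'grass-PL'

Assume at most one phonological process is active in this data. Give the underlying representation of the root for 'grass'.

The stem for 'grass' ends in [s] in [libɔso] but [ʃ] in [libɔʃi].
If /s/ were underlying and a rule turned it into [ʃ] before the PL suffix, 'seed' would also alternate; but it has [s] in both [nopɔso] and [nopɔsi].
So /ʃ/ is underlying, and a rule of depalatalization — palato-alveolar /tʃ/ and /ʃ/ become [k] and [s] when no front vowel follows — gives [s].
Hence 'grass' is /libɔʃ/ underlyingly.

/libɔʃ/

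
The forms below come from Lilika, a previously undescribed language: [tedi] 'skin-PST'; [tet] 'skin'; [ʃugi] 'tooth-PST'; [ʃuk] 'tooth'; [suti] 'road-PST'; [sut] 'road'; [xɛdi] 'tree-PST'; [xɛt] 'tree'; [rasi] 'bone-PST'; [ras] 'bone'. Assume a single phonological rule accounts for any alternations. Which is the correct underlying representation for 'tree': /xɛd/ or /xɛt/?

'tree' shows [d] ~ [t] at the end of the stem ([xɛdi] vs [xɛt]).
The stem 'road' ([suti], [sut]) shows [t] unchanged in both environments, so [t] cannot be basic with [d] derived before the PST suffix.
The alternation reflects word-final obstruent devoicing: voiced obstruents become voiceless word-finally. /d/ is underlying.

/xɛd/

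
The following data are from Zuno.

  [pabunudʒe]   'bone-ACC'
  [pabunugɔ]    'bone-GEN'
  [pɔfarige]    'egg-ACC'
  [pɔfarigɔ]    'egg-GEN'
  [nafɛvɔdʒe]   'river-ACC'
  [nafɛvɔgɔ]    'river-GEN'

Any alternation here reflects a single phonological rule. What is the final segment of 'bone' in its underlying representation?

/dʒ/

'bone' shows [dʒ] ~ [g] at the end of the stem ([pabunudʒe] vs [pabunugɔ]).
The stem 'egg' ([pɔfarige], [pɔfarigɔ]) shows [g] unchanged in both environments, so [g] cannot be basic with [dʒ] derived before the ACC suffix.
The alternation reflects depalatalization: palato-alveolar /dʒ/ becomes [g] when no front vowel follows. /dʒ/ is underlying.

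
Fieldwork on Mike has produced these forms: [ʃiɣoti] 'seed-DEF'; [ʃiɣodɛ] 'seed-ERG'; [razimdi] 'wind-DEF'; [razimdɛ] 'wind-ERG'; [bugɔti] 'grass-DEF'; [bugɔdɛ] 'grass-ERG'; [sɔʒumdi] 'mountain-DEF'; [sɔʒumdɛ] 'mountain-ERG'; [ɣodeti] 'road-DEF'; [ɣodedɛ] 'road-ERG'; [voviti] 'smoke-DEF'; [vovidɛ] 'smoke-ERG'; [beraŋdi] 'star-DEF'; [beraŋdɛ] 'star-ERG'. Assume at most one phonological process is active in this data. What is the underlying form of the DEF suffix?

The DEF morpheme has two allomorphs, [-di] and [-ti].
By contrast the ERG suffix keeps its initial [d] throughout — that segment must be underlying.
The DEF suffix is therefore /-ti/ underlyingly, with post-nasal voicing: voiceless stops become voiced after a nasal.

/-ti/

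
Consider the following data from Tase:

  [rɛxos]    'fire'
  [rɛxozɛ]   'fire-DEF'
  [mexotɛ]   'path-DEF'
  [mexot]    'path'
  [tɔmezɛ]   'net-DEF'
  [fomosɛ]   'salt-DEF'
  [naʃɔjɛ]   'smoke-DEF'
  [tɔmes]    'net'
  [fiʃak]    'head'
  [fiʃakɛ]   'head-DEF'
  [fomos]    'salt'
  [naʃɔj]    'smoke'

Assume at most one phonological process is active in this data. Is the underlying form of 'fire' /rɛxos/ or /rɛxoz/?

The root 'fire' surfaces as [rɛxozɛ] and [rɛxos], with a stem-final [z] ~ [s] alternation.
But 'salt' keeps [s] in both environments ([fomosɛ], [fomos]), so there is no rule changing /s/ to [z] before the DEF suffix.
So /z/ is underlying, and a rule of word-final obstruent devoicing — voiced obstruents become voiceless word-finally — gives [s].

/rɛxoz/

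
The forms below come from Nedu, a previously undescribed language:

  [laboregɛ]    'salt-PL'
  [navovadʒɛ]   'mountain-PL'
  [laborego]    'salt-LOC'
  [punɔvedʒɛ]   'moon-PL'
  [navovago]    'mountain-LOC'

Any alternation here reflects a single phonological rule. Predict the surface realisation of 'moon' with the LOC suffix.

The stem for 'mountain' ends in [g] in [navovago] but [dʒ] in [navovadʒɛ].
The stem 'salt' ([laborego], [laboregɛ]) shows [g] unchanged in both environments, so [g] cannot be basic with [dʒ] derived before the PL suffix.
Therefore /dʒ/ is basic and [g] is derived by depalatalization (palato-alveolar /dʒ/ becomes [g] when no front vowel follows).
From [punɔvedʒɛ] the stem 'moon' is /punɔvedʒ/; when no front vowel follows this yields [punɔvego].

[punɔvego]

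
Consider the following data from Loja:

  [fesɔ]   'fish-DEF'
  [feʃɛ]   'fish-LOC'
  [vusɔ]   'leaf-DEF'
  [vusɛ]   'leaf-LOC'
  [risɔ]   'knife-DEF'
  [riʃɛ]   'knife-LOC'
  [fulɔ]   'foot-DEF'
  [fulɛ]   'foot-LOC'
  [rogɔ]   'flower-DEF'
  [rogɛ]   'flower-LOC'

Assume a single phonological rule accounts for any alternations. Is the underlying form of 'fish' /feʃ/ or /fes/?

'fish' shows [s] ~ [ʃ] at the end of the stem ([fesɔ] vs [feʃɛ]).
If /s/ were underlying and a rule turned it into [ʃ] before the LOC suffix, 'leaf' would also alternate; but it has [s] in both [vusɔ] and [vusɛ].
So /ʃ/ is underlying, and a rule of depalatalization — palato-alveolar /ʃ/ becomes [s] when no front vowel follows — gives [s].

/feʃ/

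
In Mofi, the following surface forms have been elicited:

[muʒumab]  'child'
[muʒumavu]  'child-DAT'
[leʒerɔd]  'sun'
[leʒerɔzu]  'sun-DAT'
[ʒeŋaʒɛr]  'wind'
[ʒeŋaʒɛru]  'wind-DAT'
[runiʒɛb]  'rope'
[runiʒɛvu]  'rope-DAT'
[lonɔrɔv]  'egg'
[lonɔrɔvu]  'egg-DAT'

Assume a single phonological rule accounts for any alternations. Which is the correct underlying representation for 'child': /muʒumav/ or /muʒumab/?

/muʒumab/

The root 'child' surfaces as [muʒumab] and [muʒumavu], with a stem-final [b] ~ [v] alternation.
But 'egg' keeps [v] in both environments ([lonɔrɔv], [lonɔrɔvu]), so there is no rule changing /v/ to [b] in isolation.
So /b/ is underlying, and a rule of intervocalic spirantization — voiced stops become fricatives between vowels — gives [v].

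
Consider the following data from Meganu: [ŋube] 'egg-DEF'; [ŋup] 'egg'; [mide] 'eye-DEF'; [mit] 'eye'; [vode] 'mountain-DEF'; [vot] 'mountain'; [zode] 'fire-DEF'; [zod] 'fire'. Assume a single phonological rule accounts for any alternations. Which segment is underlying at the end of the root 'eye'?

In [mide] and [mit] the final segment of 'eye' alternates: [d] ~ [t].
If /d/ were underlying and a rule turned it into [t] in isolation, 'fire' would also alternate; but it has [d] in both [zode] and [zod].
The alternation reflects intervocalic voicing: voiceless stops become voiced between vowels. /t/ is underlying.

/t/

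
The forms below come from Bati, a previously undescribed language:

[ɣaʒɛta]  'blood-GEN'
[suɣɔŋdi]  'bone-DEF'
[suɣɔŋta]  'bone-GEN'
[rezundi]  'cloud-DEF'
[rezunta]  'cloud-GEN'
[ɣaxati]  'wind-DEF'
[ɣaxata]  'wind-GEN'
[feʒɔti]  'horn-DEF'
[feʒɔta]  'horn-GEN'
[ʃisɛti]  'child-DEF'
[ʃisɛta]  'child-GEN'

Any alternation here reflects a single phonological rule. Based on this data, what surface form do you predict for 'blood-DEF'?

The DEF morpheme has two allomorphs, [-di] and [-ti].
The GEN suffix, which begins with [t], is invariant after every stem; so [t] is not altered by any rule here.
The DEF suffix is therefore /-di/ underlyingly, with post-vocalic devoicing: voiced stops become voiceless after a vowel.
After 'blood', which ends in a vowel, the suffix surfaces as [-ti], giving [ɣaʒɛti].

[ɣaʒɛti]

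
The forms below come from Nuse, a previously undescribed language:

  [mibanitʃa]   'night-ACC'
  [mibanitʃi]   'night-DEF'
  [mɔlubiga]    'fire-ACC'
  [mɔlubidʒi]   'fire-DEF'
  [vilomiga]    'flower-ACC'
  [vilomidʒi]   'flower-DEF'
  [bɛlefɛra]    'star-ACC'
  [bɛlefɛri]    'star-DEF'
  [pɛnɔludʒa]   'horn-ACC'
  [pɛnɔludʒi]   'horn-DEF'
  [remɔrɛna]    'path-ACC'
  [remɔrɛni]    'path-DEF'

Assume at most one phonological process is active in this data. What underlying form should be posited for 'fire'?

'fire' shows [g] ~ [dʒ] at the end of the stem ([mɔlubiga] vs [mɔlubidʒi]).
The stem 'horn' ([pɛnɔludʒa], [pɛnɔludʒi]) shows [dʒ] unchanged in both environments, so [dʒ] cannot be basic with [g] derived before the ACC suffix.
The underlying segment must be /g/; /g/ becomes palato-alveolar [dʒ] before a front vowel, yielding [dʒ] there.

/mɔlubig/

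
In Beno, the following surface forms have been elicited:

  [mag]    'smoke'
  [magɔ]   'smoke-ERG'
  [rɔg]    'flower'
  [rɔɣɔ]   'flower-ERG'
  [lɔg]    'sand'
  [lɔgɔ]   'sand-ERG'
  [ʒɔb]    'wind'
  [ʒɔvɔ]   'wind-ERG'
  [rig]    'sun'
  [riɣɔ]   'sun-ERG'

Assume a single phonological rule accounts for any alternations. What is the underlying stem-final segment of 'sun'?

In [rig] and [riɣɔ] the final segment of 'sun' alternates: [g] ~ [ɣ].
The stem 'smoke' ([mag], [magɔ]) shows [g] unchanged in both environments, so [g] cannot be basic with [ɣ] derived before the ERG suffix.
The alternation reflects word-final hardening: voiced fricatives become stops word-finally. /ɣ/ is underlying.

/ɣ/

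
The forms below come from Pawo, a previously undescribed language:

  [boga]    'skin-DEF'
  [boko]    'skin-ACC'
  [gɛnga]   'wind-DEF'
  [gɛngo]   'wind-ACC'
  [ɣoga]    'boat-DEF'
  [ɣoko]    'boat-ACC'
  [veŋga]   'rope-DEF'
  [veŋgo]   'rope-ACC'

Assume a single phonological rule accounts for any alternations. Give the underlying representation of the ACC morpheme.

/-ko/

The ACC morpheme has two allomorphs, [-go] and [-ko].
The DEF suffix, which begins with [g], is invariant after every stem; so [g] is not altered by any rule here.
So the underlying form is /-ko/, and voiceless stops become voiced after a nasal.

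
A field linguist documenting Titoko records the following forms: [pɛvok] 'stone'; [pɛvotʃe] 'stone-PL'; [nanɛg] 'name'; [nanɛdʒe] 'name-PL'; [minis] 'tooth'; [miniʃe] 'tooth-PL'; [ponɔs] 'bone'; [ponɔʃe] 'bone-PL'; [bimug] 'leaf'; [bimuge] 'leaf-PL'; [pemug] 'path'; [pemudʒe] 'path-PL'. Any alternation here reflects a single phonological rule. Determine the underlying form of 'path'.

The root 'path' surfaces as [pemug] and [pemudʒe], with a stem-final [g] ~ [dʒ] alternation.
But 'leaf' keeps [g] in both environments ([bimug], [bimuge]), so there is no rule changing /g/ to [dʒ] before the PL suffix.
The underlying segment must be /dʒ/; palato-alveolar /tʃ/, /dʒ/ and /ʃ/ become [k], [g] and [s] when no front vowel follows, yielding [g] there.
So 'path' = /pemudʒ/.

/pemudʒ/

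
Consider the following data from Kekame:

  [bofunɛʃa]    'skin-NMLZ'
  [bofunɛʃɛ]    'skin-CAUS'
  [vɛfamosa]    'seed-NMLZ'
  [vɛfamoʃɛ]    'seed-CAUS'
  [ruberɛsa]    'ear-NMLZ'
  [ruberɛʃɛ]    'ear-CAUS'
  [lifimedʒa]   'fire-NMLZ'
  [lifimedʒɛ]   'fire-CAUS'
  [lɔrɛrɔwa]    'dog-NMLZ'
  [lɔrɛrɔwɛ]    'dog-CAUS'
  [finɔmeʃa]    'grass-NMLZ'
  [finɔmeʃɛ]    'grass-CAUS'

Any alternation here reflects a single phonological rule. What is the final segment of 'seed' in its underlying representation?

The root 'seed' surfaces as [vɛfamosa] and [vɛfamoʃɛ], with a stem-final [s] ~ [ʃ] alternation.
The stem 'skin' ([bofunɛʃa], [bofunɛʃɛ]) shows [ʃ] unchanged in both environments, so [ʃ] cannot be basic with [s] derived before the NMLZ suffix.
So /s/ is underlying, and a rule of palatalization before a front vowel — /s/ becomes palato-alveolar [ʃ] before a front vowel — gives [ʃ].

/s/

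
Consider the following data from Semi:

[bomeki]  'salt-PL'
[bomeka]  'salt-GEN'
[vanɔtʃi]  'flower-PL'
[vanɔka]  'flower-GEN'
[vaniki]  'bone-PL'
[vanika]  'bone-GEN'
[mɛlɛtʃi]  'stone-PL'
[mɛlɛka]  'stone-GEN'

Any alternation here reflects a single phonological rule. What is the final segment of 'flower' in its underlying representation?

'flower' shows [tʃ] ~ [k] at the end of the stem ([vanɔtʃi] vs [vanɔka]).
If /k/ were underlying and a rule turned it into [tʃ] before the PL suffix, 'salt' would also alternate; but it has [k] in both [bomeki] and [bomeka].
Therefore /tʃ/ is basic and [k] is derived by depalatalization (palato-alveolar /tʃ/ becomes [k] when no front vowel follows).

/tʃ/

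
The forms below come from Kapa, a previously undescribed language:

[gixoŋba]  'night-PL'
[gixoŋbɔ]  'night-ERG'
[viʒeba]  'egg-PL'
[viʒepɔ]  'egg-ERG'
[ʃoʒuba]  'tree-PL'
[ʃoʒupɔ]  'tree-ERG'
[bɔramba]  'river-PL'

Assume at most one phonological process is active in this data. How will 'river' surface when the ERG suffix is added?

The ERG morpheme has two allomorphs, [-bɔ] and [-pɔ].
By contrast the PL suffix keeps its initial [b] throughout — that segment must be underlying.
The ERG suffix is therefore /-pɔ/ underlyingly, with post-nasal voicing: voiceless stops become voiced after a nasal.
After 'river', which ends in a nasal, the suffix surfaces as [-bɔ], giving [bɔrambɔ].

[bɔrambɔ]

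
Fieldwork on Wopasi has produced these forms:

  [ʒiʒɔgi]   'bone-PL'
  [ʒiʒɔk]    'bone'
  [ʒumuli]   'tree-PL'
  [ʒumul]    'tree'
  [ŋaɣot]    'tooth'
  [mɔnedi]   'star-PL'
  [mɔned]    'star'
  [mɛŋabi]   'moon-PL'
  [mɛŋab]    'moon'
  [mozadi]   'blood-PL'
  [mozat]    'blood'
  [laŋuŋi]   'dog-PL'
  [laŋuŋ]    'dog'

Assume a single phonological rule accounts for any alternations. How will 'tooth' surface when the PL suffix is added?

The stem for 'blood' ends in [d] in [mozadi] but [t] in [mozat].
If /d/ were underlying and a rule turned it into [t] in isolation, 'star' would also alternate; but it has [d] in both [mɔnedi] and [mɔned].
The underlying segment must be /t/; voiceless stops become voiced between vowels, yielding [d] there.
From [ŋaɣot] the stem 'tooth' is /ŋaɣot/; between vowels this yields [ŋaɣodi].

[ŋaɣodi]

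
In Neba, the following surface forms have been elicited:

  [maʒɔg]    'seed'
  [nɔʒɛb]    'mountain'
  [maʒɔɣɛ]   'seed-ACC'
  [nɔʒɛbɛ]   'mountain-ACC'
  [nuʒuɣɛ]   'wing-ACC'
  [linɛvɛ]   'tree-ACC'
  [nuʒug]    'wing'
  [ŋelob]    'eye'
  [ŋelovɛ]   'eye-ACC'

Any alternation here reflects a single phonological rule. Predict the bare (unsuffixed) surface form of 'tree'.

The stem for 'eye' ends in [v] in [ŋelovɛ] but [b] in [ŋelob].
The stem 'mountain' ([nɔʒɛbɛ], [nɔʒɛb]) shows [b] unchanged in both environments, so [b] cannot be basic with [v] derived before the ACC suffix.
The underlying segment must be /v/; voiced fricatives become stops word-finally, yielding [b] there.
From [linɛvɛ] the stem 'tree' is /linɛv/; word-finally this yields [linɛb].

[linɛb]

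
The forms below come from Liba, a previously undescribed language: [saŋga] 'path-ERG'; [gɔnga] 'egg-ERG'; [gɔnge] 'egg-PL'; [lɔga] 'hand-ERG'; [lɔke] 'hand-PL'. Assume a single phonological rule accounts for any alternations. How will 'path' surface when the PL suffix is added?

[saŋge]

The PL morpheme has two allomorphs, [-ge] and [-ke].
By contrast the ERG suffix keeps its initial [g] throughout — that segment must be underlying.
The PL suffix is therefore /-ke/ underlyingly, with post-nasal voicing: voiceless stops become voiced after a nasal.
After 'path', which ends in a nasal, the suffix surfaces as [-ge], giving [saŋge].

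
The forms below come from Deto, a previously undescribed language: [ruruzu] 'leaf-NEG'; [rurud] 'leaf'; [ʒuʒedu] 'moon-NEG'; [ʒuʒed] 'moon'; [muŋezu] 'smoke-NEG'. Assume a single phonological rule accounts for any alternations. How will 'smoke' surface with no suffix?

'leaf' shows [z] ~ [d] at the end of the stem ([ruruzu] vs [rurud]).
The stem 'moon' ([ʒuʒedu], [ʒuʒed]) shows [d] unchanged in both environments, so [d] cannot be basic with [z] derived before the NEG suffix.
Therefore /z/ is basic and [d] is derived by word-final hardening (voiced fricatives become stops word-finally).
The one attested form of 'smoke', [muŋezu], shows underlying /muŋez/. Applying the same rule word-finally gives [muŋed].

[muŋed]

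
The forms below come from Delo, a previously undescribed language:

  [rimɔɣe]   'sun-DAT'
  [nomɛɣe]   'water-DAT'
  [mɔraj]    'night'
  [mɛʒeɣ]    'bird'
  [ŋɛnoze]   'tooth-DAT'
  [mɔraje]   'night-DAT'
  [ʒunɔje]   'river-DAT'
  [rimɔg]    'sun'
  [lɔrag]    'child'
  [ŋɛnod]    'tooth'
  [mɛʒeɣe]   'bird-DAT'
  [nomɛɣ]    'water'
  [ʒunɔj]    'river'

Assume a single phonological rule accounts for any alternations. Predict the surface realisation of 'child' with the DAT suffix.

'sun' shows [ɣ] ~ [g] at the end of the stem ([rimɔɣe] vs [rimɔg]).
But 'bird' keeps [ɣ] in both environments ([mɛʒeɣe], [mɛʒeɣ]), so there is no rule changing /ɣ/ to [g] in isolation.
The underlying segment must be /g/; voiced stops become fricatives between vowels, yielding [ɣ] there.
From [lɔrag] the stem 'child' is /lɔrag/; between vowels this yields [lɔraɣe].

[lɔraɣe]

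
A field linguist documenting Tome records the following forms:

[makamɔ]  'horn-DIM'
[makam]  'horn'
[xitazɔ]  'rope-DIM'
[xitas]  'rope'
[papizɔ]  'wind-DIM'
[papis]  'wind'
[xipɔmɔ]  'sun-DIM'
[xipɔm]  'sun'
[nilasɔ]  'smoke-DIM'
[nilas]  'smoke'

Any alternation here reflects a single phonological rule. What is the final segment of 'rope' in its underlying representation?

/z/

'rope' shows [z] ~ [s] at the end of the stem ([xitazɔ] vs [xitas]).
The stem 'smoke' ([nilasɔ], [nilas]) shows [s] unchanged in both environments, so [s] cannot be basic with [z] derived before the DIM suffix.
Therefore /z/ is basic and [s] is derived by word-final obstruent devoicing (voiced obstruents become voiceless word-finally).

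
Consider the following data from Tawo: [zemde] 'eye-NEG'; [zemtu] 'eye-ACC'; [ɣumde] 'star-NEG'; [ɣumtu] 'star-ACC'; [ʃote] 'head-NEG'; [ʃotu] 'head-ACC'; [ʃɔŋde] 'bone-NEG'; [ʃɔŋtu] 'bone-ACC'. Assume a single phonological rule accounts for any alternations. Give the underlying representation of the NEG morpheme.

The NEG suffix surfaces as [-de] and [-te], depending on the final segment of the stem.
By contrast the ACC suffix keeps its initial [t] throughout — that segment must be underlying.
The NEG suffix is therefore /-de/ underlyingly, with post-vocalic devoicing: voiced stops become voiceless after a vowel.

/-de/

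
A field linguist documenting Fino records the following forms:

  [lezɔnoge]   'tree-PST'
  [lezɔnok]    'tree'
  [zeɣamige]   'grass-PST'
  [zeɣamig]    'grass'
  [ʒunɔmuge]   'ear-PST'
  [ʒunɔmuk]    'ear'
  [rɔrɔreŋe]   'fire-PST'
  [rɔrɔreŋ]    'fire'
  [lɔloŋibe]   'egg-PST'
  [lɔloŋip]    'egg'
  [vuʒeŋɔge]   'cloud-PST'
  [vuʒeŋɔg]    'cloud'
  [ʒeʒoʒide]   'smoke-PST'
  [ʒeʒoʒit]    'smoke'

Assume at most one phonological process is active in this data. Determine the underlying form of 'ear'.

/ʒunɔmuk/

The root 'ear' surfaces as [ʒunɔmuge] and [ʒunɔmuk], with a stem-final [g] ~ [k] alternation.
But 'grass' keeps [g] in both environments ([zeɣamige], [zeɣamig]), so there is no rule changing /g/ to [k] in isolation.
The underlying segment must be /k/; voiceless stops become voiced between vowels, yielding [g] there.
Hence 'ear' is /ʒunɔmuk/ underlyingly.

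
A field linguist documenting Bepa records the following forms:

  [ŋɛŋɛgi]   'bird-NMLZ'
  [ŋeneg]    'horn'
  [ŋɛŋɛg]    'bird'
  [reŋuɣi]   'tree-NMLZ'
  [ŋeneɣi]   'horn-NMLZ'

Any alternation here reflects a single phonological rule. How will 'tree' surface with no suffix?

[reŋug]

In [ŋeneg] and [ŋeneɣi] the final segment of 'horn' alternates: [g] ~ [ɣ].
The stem 'bird' ([ŋɛŋɛg], [ŋɛŋɛgi]) shows [g] unchanged in both environments, so [g] cannot be basic with [ɣ] derived before the NMLZ suffix.
The alternation reflects word-final hardening: voiced fricatives become stops word-finally. /ɣ/ is underlying.
The one attested form of 'tree', [reŋuɣi], shows underlying /reŋuɣ/. Applying the same rule word-finally gives [reŋug].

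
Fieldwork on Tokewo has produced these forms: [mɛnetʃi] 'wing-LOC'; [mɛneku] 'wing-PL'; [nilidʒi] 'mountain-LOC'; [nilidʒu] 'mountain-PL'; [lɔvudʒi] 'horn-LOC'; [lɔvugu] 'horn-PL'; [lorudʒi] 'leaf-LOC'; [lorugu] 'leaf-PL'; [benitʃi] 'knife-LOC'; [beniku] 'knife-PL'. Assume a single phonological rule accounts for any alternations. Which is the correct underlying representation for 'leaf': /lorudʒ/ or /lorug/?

/lorug/

In [lorudʒi] and [lorugu] the final segment of 'leaf' alternates: [dʒ] ~ [g].
Compare 'mountain', with invariant [dʒ] in [nilidʒi] and [nilidʒu]: an analysis with underlying /dʒ/ and a rule producing [g] before the PL suffix would wrongly predict alternation here too.
The alternation reflects palatalization before a front vowel: /k/ and /g/ become palato-alveolar [tʃ] and [dʒ] before a front vowel. /g/ is underlying.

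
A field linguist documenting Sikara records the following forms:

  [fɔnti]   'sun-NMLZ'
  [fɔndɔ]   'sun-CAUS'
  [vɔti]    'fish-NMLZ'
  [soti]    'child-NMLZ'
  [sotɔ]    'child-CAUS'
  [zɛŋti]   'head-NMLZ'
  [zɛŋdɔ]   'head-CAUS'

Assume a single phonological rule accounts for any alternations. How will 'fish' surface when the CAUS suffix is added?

The CAUS suffix surfaces as [-dɔ] and [-tɔ], depending on the final segment of the stem.
The NMLZ suffix, which begins with [t], is invariant after every stem; so [t] is not altered by any rule here.
The CAUS suffix is therefore /-dɔ/ underlyingly, with post-vocalic devoicing: voiced stops become voiceless after a vowel.
After 'fish', which ends in a vowel, the suffix surfaces as [-tɔ], giving [vɔtɔ].

[vɔtɔ]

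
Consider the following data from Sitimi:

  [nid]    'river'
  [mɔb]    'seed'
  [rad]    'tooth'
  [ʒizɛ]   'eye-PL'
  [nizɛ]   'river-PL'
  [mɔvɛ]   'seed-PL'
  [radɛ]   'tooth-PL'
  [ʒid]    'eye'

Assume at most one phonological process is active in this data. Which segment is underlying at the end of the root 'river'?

The root 'river' surfaces as [nid] and [nizɛ], with a stem-final [d] ~ [z] alternation.
If /d/ were underlying and a rule turned it into [z] before the PL suffix, 'tooth' would also alternate; but it has [d] in both [rad] and [radɛ].
So /z/ is underlying, and a rule of word-final hardening — voiced fricatives become stops word-finally — gives [d].

/z/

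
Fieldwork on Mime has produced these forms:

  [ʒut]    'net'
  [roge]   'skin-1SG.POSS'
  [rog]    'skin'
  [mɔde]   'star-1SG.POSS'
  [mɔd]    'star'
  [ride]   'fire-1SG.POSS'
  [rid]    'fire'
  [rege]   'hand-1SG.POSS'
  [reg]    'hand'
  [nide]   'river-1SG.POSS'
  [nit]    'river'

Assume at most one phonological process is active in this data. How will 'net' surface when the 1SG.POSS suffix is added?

[ʒude]

The root 'river' surfaces as [nide] and [nit], with a stem-final [d] ~ [t] alternation.
But 'fire' keeps [d] in both environments ([ride], [rid]), so there is no rule changing /d/ to [t] in isolation.
The alternation reflects intervocalic voicing: voiceless stops become voiced between vowels. /t/ is underlying.
From [ʒut] the stem 'net' is /ʒut/; between vowels this yields [ʒude].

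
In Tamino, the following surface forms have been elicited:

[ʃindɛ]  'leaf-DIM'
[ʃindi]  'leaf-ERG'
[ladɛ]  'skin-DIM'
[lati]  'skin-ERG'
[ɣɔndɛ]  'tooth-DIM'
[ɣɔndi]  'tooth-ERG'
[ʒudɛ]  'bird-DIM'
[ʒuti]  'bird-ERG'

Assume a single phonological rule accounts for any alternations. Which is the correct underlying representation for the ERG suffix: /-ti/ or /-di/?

/-ti/

The ERG suffix surfaces as [-di] and [-ti], depending on the final segment of the stem.
By contrast the DIM suffix keeps its initial [d] throughout — that segment must be underlying.
So the underlying form is /-ti/, and voiceless stops become voiced after a nasal.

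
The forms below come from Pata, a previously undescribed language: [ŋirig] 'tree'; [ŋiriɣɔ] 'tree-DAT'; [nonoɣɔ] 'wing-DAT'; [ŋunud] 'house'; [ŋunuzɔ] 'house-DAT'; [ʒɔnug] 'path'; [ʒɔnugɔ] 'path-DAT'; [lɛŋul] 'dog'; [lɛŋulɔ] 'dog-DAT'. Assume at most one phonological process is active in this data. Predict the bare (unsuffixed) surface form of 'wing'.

[nonog]

The root 'tree' surfaces as [ŋirig] and [ŋiriɣɔ], with a stem-final [g] ~ [ɣ] alternation.
The stem 'path' ([ʒɔnug], [ʒɔnugɔ]) shows [g] unchanged in both environments, so [g] cannot be basic with [ɣ] derived before the DAT suffix.
So /ɣ/ is underlying, and a rule of word-final hardening — voiced fricatives become stops word-finally — gives [g].
From [nonoɣɔ] the stem 'wing' is /nonoɣ/; word-finally this yields [nonog].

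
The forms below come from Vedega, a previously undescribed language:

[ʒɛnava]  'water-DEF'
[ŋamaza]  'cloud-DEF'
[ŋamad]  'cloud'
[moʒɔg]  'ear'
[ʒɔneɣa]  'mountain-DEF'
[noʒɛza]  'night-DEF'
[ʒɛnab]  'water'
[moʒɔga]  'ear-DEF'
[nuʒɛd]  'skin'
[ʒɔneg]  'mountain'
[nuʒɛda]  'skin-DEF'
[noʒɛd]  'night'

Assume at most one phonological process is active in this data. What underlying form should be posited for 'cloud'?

/ŋamaz/

'cloud' shows [d] ~ [z] at the end of the stem ([ŋamad] vs [ŋamaza]).
But 'skin' keeps [d] in both environments ([nuʒɛd], [nuʒɛda]), so there is no rule changing /d/ to [z] before the DEF suffix.
The alternation reflects word-final hardening: voiced fricatives become stops word-finally. /z/ is underlying.
The underlying form of 'cloud' is therefore /ŋamaz/.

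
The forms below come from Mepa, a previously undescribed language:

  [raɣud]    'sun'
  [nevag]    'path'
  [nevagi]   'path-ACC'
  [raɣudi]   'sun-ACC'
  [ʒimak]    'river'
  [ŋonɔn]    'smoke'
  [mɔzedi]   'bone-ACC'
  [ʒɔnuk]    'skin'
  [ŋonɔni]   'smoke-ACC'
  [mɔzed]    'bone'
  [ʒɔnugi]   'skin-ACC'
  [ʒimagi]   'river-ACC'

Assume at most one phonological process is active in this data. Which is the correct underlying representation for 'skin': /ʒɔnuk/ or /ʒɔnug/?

/ʒɔnuk/

The stem for 'skin' ends in [g] in [ʒɔnugi] but [k] in [ʒɔnuk].
If /g/ were underlying and a rule turned it into [k] in isolation, 'path' would also alternate; but it has [g] in both [nevagi] and [nevag].
So /k/ is underlying, and a rule of intervocalic voicing — voiceless stops become voiced between vowels — gives [g].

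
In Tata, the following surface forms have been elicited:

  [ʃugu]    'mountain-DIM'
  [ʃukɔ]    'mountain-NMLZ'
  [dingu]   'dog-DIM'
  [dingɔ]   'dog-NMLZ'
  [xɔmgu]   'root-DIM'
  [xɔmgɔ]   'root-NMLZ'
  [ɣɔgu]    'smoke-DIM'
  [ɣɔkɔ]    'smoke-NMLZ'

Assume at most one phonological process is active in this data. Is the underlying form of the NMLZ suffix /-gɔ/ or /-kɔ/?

/-kɔ/

The NMLZ morpheme has two allomorphs, [-gɔ] and [-kɔ].
The DIM suffix, which begins with [g], is invariant after every stem; so [g] is not altered by any rule here.
So the underlying form is /-kɔ/, and voiceless stops become voiced after a nasal.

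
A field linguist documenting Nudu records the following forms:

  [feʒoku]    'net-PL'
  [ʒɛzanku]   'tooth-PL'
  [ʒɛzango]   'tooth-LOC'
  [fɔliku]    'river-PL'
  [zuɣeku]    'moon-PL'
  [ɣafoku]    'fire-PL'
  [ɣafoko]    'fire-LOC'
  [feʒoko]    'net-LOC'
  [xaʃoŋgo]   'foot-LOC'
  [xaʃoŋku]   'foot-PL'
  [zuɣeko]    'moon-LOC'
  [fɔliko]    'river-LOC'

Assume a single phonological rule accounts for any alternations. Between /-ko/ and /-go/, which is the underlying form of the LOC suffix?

The LOC suffix surfaces as [-go] and [-ko], depending on the final segment of the stem.
By contrast the PL suffix keeps its initial [k] throughout — that segment must be underlying.
The LOC suffix is therefore /-go/ underlyingly, with post-vocalic devoicing: voiced stops become voiceless after a vowel.

/-go/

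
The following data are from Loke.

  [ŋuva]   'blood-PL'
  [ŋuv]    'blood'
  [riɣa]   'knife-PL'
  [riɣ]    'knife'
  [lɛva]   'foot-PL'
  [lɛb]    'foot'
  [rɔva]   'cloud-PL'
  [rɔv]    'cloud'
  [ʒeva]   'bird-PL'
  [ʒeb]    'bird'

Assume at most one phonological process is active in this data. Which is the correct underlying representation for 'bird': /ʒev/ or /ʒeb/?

/ʒeb/

The root 'bird' surfaces as [ʒeva] and [ʒeb], with a stem-final [v] ~ [b] alternation.
The stem 'blood' ([ŋuva], [ŋuv]) shows [v] unchanged in both environments, so [v] cannot be basic with [b] derived in isolation.
Therefore /b/ is basic and [v] is derived by intervocalic spirantization (voiced stops become fricatives between vowels).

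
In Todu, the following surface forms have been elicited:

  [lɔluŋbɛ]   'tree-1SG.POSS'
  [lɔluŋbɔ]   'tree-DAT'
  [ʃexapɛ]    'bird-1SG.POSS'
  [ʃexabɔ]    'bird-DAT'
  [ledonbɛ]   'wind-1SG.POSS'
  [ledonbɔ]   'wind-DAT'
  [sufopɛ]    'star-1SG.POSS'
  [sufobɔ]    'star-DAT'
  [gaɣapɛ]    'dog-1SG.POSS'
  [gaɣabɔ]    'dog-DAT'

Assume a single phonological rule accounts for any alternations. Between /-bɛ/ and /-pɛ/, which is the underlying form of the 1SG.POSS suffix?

/-pɛ/

The 1SG.POSS suffix surfaces as [-bɛ] and [-pɛ], depending on the final segment of the stem.
By contrast the DAT suffix keeps its initial [b] throughout — that segment must be underlying.
The 1SG.POSS suffix is therefore /-pɛ/ underlyingly, with post-nasal voicing: voiceless stops become voiced after a nasal.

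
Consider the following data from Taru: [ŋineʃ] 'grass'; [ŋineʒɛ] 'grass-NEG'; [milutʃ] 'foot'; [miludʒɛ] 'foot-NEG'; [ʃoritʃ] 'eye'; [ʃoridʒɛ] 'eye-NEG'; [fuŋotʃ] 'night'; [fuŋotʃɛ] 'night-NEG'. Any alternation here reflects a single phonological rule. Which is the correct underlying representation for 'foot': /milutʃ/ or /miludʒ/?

The stem for 'foot' ends in [tʃ] in [milutʃ] but [dʒ] in [miludʒɛ].
The stem 'night' ([fuŋotʃ], [fuŋotʃɛ]) shows [tʃ] unchanged in both environments, so [tʃ] cannot be basic with [dʒ] derived before the NEG suffix.
The underlying segment must be /dʒ/; voiced obstruents become voiceless word-finally, yielding [tʃ] there.

/miludʒ/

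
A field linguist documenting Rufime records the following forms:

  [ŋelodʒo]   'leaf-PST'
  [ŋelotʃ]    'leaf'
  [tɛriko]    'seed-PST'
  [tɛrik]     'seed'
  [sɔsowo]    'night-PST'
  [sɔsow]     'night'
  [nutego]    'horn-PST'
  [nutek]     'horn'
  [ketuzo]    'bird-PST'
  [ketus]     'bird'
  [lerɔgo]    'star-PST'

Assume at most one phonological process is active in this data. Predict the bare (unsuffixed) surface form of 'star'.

[lerɔk]

'horn' shows [g] ~ [k] at the end of the stem ([nutego] vs [nutek]).
If /k/ were underlying and a rule turned it into [g] before the PST suffix, 'seed' would also alternate; but it has [k] in both [tɛriko] and [tɛrik].
The alternation reflects word-final obstruent devoicing: voiced obstruents become voiceless word-finally. /g/ is underlying.
From [lerɔgo] the stem 'star' is /lerɔg/; word-finally this yields [lerɔk].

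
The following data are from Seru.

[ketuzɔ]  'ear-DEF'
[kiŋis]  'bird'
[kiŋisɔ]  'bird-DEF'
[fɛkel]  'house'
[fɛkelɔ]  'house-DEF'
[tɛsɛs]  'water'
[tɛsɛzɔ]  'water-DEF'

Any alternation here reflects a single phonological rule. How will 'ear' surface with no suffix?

[ketus]

The root 'water' surfaces as [tɛsɛs] and [tɛsɛzɔ], with a stem-final [s] ~ [z] alternation.
But 'bird' keeps [s] in both environments ([kiŋis], [kiŋisɔ]), so there is no rule changing /s/ to [z] before the DEF suffix.
The alternation reflects word-final obstruent devoicing: voiced obstruents become voiceless word-finally. /z/ is underlying.
From [ketuzɔ] the stem 'ear' is /ketuz/; word-finally this yields [ketus].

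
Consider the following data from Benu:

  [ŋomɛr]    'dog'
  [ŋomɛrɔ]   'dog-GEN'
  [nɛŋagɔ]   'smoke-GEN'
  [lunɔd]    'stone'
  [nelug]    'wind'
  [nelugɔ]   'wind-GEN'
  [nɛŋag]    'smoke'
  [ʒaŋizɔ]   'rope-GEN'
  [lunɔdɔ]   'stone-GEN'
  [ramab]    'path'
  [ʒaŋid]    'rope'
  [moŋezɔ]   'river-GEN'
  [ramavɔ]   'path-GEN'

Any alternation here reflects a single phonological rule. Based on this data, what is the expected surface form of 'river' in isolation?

In [ʒaŋid] and [ʒaŋizɔ] the final segment of 'rope' alternates: [d] ~ [z].
Compare 'stone', with invariant [d] in [lunɔd] and [lunɔdɔ]: an analysis with underlying /d/ and a rule producing [z] before the GEN suffix would wrongly predict alternation here too.
So /z/ is underlying, and a rule of word-final hardening — voiced fricatives become stops word-finally — gives [d].
From [moŋezɔ] the stem 'river' is /moŋez/; word-finally this yields [moŋed].

[moŋed]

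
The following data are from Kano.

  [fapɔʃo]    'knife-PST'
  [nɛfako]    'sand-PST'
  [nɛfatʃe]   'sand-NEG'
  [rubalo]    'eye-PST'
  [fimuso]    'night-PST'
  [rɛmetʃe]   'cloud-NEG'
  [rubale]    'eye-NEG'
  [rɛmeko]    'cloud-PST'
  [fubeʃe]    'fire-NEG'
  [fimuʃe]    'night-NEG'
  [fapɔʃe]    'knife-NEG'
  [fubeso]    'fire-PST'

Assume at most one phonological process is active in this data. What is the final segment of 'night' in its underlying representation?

The root 'night' surfaces as [fimuso] and [fimuʃe], with a stem-final [s] ~ [ʃ] alternation.
Compare 'knife', with invariant [ʃ] in [fapɔʃo] and [fapɔʃe]: an analysis with underlying /ʃ/ and a rule producing [s] before the PST suffix would wrongly predict alternation here too.
The underlying segment must be /s/; /k/ and /s/ become palato-alveolar [tʃ] and [ʃ] before a front vowel, yielding [ʃ] there.

/s/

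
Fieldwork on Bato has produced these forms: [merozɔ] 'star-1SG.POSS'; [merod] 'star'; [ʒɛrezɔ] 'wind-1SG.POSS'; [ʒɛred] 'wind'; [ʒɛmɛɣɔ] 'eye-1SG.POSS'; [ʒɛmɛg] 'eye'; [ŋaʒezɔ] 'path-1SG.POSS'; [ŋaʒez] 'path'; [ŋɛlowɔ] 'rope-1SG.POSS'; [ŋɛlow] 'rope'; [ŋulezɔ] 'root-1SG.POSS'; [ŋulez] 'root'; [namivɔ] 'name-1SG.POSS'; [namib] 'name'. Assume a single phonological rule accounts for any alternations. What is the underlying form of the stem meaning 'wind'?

In [ʒɛrezɔ] and [ʒɛred] the final segment of 'wind' alternates: [z] ~ [d].
But 'root' keeps [z] in both environments ([ŋulezɔ], [ŋulez]), so there is no rule changing /z/ to [d] in isolation.
Therefore /d/ is basic and [z] is derived by intervocalic spirantization (voiced stops become fricatives between vowels).

/ʒɛred/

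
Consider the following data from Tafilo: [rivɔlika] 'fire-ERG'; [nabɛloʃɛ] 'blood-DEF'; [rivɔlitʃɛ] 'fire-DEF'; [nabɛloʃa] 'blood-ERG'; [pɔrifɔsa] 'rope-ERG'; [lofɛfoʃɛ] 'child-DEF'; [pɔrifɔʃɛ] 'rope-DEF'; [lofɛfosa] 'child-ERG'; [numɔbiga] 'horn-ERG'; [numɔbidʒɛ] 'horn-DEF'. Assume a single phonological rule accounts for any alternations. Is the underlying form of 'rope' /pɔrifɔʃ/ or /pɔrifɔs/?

/pɔrifɔs/

The stem for 'rope' ends in [ʃ] in [pɔrifɔʃɛ] but [s] in [pɔrifɔsa].
If /ʃ/ were underlying and a rule turned it into [s] before the ERG suffix, 'blood' would also alternate; but it has [ʃ] in both [nabɛloʃɛ] and [nabɛloʃa].
Therefore /s/ is basic and [ʃ] is derived by palatalization before a front vowel (/k/, /g/ and /s/ become palato-alveolar [tʃ], [dʒ] and [ʃ] before a front vowel).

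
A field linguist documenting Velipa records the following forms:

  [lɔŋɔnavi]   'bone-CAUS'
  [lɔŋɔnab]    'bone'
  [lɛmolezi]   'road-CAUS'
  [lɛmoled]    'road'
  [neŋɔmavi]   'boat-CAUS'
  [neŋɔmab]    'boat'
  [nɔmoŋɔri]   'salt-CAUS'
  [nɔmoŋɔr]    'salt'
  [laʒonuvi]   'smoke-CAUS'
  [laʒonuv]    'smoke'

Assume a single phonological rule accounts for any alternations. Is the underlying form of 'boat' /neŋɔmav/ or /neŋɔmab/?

The root 'boat' surfaces as [neŋɔmavi] and [neŋɔmab], with a stem-final [v] ~ [b] alternation.
Compare 'smoke', with invariant [v] in [laʒonuvi] and [laʒonuv]: an analysis with underlying /v/ and a rule producing [b] in isolation would wrongly predict alternation here too.
The alternation reflects intervocalic spirantization: voiced stops become fricatives between vowels. /b/ is underlying.

/neŋɔmab/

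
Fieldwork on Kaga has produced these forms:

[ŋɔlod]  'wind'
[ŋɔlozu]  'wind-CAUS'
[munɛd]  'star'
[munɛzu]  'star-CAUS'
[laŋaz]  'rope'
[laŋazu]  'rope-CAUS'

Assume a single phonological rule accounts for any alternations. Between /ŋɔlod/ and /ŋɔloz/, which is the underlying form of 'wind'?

/ŋɔlod/

'wind' shows [d] ~ [z] at the end of the stem ([ŋɔlod] vs [ŋɔlozu]).
If /z/ were underlying and a rule turned it into [d] in isolation, 'rope' would also alternate; but it has [z] in both [laŋaz] and [laŋazu].
The alternation reflects intervocalic spirantization: voiced stops become fricatives between vowels. /d/ is underlying.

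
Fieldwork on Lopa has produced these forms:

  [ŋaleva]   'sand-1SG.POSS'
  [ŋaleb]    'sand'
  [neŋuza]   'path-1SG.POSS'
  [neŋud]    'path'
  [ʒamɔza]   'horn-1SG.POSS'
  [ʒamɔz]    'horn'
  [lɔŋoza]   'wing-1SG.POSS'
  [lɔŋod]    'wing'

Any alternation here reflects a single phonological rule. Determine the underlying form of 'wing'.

/lɔŋod/

The stem for 'wing' ends in [z] in [lɔŋoza] but [d] in [lɔŋod].
If /z/ were underlying and a rule turned it into [d] in isolation, 'horn' would also alternate; but it has [z] in both [ʒamɔza] and [ʒamɔz].
So /d/ is underlying, and a rule of intervocalic spirantization — voiced stops become fricatives between vowels — gives [z].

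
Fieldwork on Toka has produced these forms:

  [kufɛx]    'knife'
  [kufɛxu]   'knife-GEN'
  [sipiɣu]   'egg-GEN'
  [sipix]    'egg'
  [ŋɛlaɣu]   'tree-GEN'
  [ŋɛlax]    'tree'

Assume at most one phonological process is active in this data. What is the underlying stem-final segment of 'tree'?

In [ŋɛlax] and [ŋɛlaɣu] the final segment of 'tree' alternates: [x] ~ [ɣ].
Compare 'knife', with invariant [x] in [kufɛx] and [kufɛxu]: an analysis with underlying /x/ and a rule producing [ɣ] before the GEN suffix would wrongly predict alternation here too.
So /ɣ/ is underlying, and a rule of word-final obstruent devoicing — voiced obstruents become voiceless word-finally — gives [x].

/ɣ/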